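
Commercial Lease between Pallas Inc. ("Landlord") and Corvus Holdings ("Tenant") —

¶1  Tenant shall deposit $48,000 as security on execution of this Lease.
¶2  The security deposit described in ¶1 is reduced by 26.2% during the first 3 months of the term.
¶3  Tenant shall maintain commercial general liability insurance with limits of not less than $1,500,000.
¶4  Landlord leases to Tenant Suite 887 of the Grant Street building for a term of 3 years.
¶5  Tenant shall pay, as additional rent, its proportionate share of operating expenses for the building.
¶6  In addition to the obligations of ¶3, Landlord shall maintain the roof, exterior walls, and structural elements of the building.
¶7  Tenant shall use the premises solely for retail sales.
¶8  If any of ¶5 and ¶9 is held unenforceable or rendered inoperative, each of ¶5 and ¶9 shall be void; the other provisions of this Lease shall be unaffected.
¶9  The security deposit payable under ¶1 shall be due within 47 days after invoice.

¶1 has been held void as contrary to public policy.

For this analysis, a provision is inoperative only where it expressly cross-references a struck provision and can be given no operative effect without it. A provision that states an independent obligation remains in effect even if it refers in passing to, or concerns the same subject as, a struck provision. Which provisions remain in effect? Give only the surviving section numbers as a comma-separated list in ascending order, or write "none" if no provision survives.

¶1 is struck. ¶2 operates only by reference to ¶1, so it falls with ¶1. ¶9 has no operative effect of its own apart from ¶1 and is therefore inoperative. ¶8 declares ¶5 and ¶9 mutually dependent; since one of them has fallen, all of them are of no effect. That brings down ¶5 as well. The remainder continues in force under ¶8. That leaves ¶3, ¶4, ¶6, ¶7, and ¶8 in effect.

3, 4, 6, 7, 8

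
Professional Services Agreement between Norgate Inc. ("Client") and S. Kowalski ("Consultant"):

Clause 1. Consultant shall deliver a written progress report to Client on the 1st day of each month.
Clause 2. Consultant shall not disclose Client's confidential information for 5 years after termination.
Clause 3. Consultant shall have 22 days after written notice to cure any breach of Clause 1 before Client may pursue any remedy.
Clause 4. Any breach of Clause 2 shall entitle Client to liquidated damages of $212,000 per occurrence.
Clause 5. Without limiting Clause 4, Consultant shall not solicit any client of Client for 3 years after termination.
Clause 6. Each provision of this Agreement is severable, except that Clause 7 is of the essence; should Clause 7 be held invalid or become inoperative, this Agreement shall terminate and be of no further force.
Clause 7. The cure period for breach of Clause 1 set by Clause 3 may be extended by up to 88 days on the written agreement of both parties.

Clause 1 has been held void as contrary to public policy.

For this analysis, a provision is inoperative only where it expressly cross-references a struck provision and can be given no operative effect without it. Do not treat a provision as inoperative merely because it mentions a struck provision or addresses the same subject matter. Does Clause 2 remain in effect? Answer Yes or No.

Clause 1 is struck. Clause 3 has no operative effect of its own apart from Clause 1 and is therefore inoperative. The whole of Clause 7 is the extension of the cure period for breach of Clause 1, defined by reference to Clause 3, so Clause 7 cannot stand once Clause 3 is removed. Clause 6 makes Clause 7 an essential term, and Clause 7 has been rendered inoperative by the cascade; under Clause 6, the entire Agreement is therefore void. No provision of the Agreement survives. Clause 2 is among the inoperative provisions, so the answer is no.

No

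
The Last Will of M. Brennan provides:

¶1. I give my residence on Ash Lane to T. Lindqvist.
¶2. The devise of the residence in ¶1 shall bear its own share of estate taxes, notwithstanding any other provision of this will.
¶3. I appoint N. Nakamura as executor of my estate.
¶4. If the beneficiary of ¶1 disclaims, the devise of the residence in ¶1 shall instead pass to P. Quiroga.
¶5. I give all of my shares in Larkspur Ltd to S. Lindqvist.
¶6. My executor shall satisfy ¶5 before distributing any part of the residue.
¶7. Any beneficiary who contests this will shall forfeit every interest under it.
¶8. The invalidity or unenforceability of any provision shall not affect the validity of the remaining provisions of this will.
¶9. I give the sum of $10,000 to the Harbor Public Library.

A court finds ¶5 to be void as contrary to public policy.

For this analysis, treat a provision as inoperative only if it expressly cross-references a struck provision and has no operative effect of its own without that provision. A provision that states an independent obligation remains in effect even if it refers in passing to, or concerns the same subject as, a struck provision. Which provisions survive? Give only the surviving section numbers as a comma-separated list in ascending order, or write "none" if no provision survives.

1, 2, 3, 4, 7, 8, 9

¶5 is struck. ¶6 has no operative effect of its own apart from ¶5 and is therefore inoperative. ¶8 is a severability clause and preserves every provision that can still be given independent effect. That leaves ¶1, ¶2, ¶3, ¶4, ¶7, ¶8, and ¶9 in effect.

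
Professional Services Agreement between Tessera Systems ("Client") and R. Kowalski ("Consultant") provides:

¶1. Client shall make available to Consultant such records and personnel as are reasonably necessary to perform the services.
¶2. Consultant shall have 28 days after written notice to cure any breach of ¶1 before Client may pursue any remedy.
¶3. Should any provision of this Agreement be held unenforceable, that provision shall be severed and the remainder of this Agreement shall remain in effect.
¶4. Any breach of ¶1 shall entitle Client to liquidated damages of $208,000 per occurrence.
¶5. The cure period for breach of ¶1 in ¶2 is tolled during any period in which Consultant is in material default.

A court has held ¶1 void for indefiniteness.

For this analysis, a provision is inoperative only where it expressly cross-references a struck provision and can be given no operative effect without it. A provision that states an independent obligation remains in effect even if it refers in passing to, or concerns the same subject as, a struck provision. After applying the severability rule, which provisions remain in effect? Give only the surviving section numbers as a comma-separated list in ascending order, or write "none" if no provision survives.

¶1 is struck. ¶2 operates only by reference to ¶1, so it falls with ¶1. ¶4 has no operative effect of its own apart from ¶1 and is therefore inoperative. The whole of ¶5 is the tolling of the cure period for breach of ¶1, defined by reference to ¶2, so ¶5 cannot stand once ¶2 is removed. Under the severability clause in ¶3, the remaining provisions continue in force. Only ¶3 remains in effect.

3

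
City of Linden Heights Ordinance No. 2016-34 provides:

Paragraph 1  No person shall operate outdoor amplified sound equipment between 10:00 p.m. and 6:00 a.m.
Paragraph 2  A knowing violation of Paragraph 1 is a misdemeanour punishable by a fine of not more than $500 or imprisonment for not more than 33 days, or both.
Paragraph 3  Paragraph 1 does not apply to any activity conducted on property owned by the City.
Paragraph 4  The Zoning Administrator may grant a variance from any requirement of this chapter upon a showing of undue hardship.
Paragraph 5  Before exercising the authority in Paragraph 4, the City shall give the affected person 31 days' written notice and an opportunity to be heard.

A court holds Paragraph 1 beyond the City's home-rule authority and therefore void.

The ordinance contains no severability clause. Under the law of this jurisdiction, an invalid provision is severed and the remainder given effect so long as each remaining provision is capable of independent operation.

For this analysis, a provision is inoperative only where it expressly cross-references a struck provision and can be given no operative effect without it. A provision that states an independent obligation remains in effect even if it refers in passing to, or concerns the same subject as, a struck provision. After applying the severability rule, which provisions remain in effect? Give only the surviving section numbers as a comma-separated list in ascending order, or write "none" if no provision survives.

4, 5

Paragraph 1 is struck. Paragraph 2 merely fixes the criminal penalty for violating Paragraph 1; with Paragraph 1 gone it has nothing to operate on and falls away. The only function of Paragraph 3 is the public-property exemption from Paragraph 1, so it cannot stand once Paragraph 1 is removed. Under the stated default rule, only provisions that cannot operate independently fall away; the rest are enforced. That leaves Paragraph 4 and Paragraph 5 in effect.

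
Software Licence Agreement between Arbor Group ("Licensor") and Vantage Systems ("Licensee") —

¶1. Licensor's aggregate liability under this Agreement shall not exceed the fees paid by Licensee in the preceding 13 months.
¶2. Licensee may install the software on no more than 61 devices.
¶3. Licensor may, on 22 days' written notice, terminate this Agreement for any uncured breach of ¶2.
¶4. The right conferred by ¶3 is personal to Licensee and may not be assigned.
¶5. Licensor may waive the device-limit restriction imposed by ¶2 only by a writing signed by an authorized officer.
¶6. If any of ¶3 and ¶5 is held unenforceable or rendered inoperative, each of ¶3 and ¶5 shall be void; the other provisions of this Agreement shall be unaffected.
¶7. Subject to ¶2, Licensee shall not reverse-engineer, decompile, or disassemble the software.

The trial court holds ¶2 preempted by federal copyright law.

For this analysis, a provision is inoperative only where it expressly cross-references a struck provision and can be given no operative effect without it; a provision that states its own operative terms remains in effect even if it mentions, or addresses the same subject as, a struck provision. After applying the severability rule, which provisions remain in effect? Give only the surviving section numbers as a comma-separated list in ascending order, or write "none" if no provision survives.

1, 6, 7

¶2 is struck. ¶3 merely fixes the termination right for breach of ¶2; with ¶2 gone it has nothing to operate on and falls away. ¶5 has no operative effect of its own apart from ¶2 and is therefore inoperative. ¶4 has no operative effect of its own apart from ¶3 and is therefore inoperative. Although ¶7 refers to ¶2, its operative terms do not depend on ¶2, so it remains in effect. ¶6 declares ¶3 and ¶5 mutually dependent; since one of them has fallen, all of them are of no effect. The remainder continues in force under ¶6. That leaves ¶1, ¶6, and ¶7 in effect.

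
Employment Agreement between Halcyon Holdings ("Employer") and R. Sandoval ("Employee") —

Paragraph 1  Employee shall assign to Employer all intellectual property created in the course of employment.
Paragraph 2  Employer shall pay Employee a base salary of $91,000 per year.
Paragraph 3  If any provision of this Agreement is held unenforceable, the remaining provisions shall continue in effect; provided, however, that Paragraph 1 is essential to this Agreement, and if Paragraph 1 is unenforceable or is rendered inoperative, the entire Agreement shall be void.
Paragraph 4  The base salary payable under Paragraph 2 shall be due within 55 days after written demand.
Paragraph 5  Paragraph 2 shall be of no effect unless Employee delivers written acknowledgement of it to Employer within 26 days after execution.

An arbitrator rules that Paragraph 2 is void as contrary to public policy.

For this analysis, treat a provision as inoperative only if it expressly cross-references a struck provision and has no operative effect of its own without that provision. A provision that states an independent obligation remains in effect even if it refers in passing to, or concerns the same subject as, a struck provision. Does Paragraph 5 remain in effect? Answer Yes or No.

Paragraph 2 is struck. Paragraph 4 has no operative effect of its own apart from Paragraph 2 and is therefore inoperative. Paragraph 5 has no operative effect of its own apart from Paragraph 2 and is therefore inoperative. Paragraph 3 makes Paragraph 1 an essential term, but Paragraph 1 is unaffected, so the severability proviso in Paragraph 3 preserves the remaining provisions. The provisions still in force are Paragraph 1 and Paragraph 3. Paragraph 5 is among the inoperative provisions, so the answer is no.

No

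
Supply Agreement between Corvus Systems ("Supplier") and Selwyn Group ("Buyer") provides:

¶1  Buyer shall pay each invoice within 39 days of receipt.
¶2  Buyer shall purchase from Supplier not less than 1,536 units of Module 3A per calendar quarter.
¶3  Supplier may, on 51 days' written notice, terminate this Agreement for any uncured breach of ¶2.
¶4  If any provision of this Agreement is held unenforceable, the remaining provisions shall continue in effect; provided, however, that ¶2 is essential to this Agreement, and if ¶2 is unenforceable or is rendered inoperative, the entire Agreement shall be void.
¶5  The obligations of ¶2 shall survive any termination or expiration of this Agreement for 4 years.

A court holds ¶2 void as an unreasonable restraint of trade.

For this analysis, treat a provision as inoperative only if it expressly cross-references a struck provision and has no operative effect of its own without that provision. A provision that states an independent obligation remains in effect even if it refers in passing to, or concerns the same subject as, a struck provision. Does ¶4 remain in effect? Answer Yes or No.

¶2 is struck. ¶3 operates only by reference to ¶2, so it falls with ¶2. ¶5 merely fixes the survival period for ¶2; with ¶2 gone it has nothing to operate on and falls away. ¶4 makes ¶2 an essential term, and ¶2 is the provision held invalid; under ¶4, the entire Agreement is therefore void. No provision of the Agreement survives. ¶4 is among the inoperative provisions, so the answer is no.

No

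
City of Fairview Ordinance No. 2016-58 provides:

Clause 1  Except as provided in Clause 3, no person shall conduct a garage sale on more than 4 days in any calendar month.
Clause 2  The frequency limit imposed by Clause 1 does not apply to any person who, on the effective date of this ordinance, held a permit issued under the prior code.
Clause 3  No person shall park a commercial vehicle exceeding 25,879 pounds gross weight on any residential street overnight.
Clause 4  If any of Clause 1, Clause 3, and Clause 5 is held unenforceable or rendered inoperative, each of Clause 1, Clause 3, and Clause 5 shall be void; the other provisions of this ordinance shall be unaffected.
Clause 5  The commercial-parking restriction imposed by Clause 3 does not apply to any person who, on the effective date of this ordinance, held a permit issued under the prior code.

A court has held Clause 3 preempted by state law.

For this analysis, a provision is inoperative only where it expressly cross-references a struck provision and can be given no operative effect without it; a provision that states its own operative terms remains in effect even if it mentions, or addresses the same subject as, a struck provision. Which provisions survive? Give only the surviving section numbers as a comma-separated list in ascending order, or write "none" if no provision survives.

4

Clause 3 is struck. Clause 5 merely fixes the grandfather exemption from Clause 3; with Clause 3 gone it has nothing to operate on and falls away. Clause 4 declares Clause 1, Clause 3, and Clause 5 mutually dependent; since one of them has fallen, all of them are of no effect. That brings down Clause 1 as well. Clause 2 in turn depends solely on a provision now struck and likewise falls. The remainder continues in force under Clause 4. Only Clause 4 remains in effect.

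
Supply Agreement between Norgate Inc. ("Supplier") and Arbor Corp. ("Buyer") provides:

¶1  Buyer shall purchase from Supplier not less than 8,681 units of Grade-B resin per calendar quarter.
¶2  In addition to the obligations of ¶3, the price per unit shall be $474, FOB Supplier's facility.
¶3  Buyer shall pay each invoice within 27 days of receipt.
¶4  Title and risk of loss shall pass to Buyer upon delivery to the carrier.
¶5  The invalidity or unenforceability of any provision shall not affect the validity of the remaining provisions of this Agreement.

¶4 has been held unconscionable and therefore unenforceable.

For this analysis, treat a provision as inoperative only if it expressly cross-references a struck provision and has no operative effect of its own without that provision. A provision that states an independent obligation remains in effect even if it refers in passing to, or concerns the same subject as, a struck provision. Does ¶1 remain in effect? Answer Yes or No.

¶4 is struck. No other provision's operative terms depend on ¶4. Under the severability clause in ¶5, the remaining provisions continue in force. ¶1, ¶2, ¶3, and ¶5 remain in effect. ¶1 is among the surviving provisions, so the answer is yes.

Yes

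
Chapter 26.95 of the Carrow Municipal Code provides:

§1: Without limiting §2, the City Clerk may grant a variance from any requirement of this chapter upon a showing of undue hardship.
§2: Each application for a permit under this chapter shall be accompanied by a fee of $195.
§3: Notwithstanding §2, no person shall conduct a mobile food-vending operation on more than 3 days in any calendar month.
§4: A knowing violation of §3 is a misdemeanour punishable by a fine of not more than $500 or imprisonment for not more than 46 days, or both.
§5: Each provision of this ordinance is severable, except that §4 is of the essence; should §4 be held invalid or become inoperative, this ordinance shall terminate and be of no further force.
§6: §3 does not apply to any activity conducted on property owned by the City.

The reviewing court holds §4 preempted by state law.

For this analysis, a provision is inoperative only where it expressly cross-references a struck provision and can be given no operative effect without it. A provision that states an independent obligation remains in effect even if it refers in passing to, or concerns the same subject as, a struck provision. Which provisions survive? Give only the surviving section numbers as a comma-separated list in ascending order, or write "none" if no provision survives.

§4 is struck. No other provision's operative terms depend on §4. §5 makes §4 an essential term, and §4 is the provision held invalid; under §5, the entire ordinance is therefore void. No provision of the ordinance survives.

none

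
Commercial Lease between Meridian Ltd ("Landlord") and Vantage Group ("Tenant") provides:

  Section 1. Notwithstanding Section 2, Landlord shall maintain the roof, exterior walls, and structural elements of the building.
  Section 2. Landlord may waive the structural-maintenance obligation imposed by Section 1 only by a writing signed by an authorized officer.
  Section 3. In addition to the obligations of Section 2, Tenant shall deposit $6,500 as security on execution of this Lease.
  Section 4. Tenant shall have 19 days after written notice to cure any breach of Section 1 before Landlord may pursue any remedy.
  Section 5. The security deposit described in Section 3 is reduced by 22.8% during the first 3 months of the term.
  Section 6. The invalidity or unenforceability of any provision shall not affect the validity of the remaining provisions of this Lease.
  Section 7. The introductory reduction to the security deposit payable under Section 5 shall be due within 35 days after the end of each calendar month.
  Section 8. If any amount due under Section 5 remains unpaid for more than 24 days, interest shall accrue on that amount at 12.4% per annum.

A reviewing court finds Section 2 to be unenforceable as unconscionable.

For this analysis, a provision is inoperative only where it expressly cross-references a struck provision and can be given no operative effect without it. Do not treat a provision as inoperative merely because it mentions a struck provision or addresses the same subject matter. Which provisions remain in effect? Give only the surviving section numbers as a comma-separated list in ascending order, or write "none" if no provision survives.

Section 2 is struck. Although Section 1 refers to Section 2, its operative terms do not depend on Section 2, so it remains in effect. Section 3 mentions Section 2 but its own obligation stands independently of Section 2, so Section 3 is not affected. No other provision's operative terms depend on Section 2. Section 6 is a severability clause and preserves every provision that can still be given independent effect. That leaves Section 1, Section 3, Section 4, Section 5, Section 6, Section 7, and Section 8 in effect.

1, 3, 4, 5, 6, 7, 8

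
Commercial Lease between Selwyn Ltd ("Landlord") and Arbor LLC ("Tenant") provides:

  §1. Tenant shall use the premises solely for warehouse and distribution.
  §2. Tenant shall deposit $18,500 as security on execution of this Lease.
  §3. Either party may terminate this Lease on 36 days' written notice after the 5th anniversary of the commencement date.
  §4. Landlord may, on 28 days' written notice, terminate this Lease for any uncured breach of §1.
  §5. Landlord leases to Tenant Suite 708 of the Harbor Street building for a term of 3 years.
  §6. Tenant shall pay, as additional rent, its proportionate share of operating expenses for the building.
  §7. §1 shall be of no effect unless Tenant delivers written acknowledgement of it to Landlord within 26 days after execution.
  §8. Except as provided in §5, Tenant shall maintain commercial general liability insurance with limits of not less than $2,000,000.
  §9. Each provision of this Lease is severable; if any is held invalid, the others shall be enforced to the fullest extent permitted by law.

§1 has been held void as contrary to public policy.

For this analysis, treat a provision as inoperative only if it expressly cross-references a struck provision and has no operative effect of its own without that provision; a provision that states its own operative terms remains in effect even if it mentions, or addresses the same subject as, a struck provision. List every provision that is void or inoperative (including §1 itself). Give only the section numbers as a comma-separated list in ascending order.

§1 is struck. The only function of §4 is the termination right for breach of §1, so it cannot stand once §1 is removed. §7 has no operative effect of its own apart from §1 and is therefore inoperative. Under the severability clause in §9, the remaining provisions continue in force. The provisions still in force are §2, §3, §5, §6, §8, and §9.

1, 4, 7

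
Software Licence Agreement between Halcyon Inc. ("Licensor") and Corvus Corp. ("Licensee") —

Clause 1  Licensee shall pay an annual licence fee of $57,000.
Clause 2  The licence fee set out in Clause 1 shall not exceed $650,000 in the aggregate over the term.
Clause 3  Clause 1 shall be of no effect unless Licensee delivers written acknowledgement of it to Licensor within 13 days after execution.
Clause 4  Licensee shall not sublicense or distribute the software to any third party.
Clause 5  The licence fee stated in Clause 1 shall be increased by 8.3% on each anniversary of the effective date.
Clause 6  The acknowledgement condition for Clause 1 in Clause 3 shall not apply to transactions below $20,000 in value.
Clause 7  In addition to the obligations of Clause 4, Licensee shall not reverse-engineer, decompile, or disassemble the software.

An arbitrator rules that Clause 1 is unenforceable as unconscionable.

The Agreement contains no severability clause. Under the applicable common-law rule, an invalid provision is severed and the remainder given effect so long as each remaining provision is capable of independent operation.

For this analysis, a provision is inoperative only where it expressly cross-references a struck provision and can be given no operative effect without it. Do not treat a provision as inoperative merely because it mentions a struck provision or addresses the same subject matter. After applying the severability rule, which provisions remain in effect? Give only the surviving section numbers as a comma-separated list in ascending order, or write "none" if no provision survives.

Clause 1 is struck. Clause 2 operates only by reference to Clause 1, so it falls with Clause 1. Clause 3 has no operative effect of its own apart from Clause 1 and is therefore inoperative. Clause 5 does nothing except set the escalation of the licence fee by reference to Clause 1; with Clause 1 gone it has no independent effect and is inoperative. Clause 6 does nothing except set the carve-out from the acknowledgement condition for Clause 1 by reference to Clause 3; with Clause 3 gone it has no independent effect and is inoperative. With no severability clause, the stated default rule severs what cannot stand and enforces each remaining provision that can operate on its own. Clause 4 and Clause 7 remain in effect.

4, 7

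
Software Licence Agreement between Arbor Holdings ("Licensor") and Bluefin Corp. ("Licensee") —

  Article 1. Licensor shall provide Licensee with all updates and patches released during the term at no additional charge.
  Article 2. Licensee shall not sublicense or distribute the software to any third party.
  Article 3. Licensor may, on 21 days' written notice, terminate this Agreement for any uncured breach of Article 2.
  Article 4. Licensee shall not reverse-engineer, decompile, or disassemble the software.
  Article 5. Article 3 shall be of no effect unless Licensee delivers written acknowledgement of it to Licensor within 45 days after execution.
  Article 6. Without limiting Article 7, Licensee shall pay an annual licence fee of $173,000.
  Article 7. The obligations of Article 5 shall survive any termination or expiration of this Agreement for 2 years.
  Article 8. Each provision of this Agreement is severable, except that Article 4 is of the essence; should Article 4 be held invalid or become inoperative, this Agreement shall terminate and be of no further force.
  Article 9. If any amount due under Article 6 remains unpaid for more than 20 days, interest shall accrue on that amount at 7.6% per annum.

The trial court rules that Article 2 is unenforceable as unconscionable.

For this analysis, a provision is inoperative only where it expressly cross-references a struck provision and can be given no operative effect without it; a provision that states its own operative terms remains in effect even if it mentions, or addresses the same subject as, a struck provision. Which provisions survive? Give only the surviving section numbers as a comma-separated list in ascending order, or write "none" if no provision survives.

1, 4, 6, 8, 9

Article 2 is struck. Article 3 merely fixes the termination right for breach of Article 2; with Article 2 gone it has nothing to operate on and falls away. Article 5 has no operative effect of its own apart from Article 3 and is therefore inoperative. Article 7 operates only by reference to Article 5, so it falls with Article 5. Article 6 mentions Article 7 but its own obligation stands independently of Article 7, so Article 6 is not affected. Article 8 makes Article 4 an essential term, but Article 4 is unaffected, so the severability proviso in Article 8 preserves the remaining provisions. That leaves Article 1, Article 4, Article 6, Article 8, and Article 9 in effect.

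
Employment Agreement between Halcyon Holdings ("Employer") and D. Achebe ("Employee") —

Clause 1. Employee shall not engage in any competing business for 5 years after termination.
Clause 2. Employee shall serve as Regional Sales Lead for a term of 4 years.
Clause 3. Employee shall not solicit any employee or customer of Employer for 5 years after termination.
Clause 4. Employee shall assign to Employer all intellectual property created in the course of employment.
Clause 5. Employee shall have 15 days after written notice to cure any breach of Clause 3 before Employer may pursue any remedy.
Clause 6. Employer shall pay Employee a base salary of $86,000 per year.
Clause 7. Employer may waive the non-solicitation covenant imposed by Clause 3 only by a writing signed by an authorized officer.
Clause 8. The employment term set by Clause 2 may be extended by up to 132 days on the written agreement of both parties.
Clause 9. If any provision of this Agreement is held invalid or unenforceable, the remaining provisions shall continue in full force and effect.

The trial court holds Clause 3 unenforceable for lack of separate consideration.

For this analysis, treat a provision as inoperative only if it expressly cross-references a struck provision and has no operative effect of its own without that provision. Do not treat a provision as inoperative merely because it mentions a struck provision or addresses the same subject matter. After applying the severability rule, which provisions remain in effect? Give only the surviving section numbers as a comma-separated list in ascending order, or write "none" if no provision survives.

Clause 3 is struck. Clause 5 operates only by reference to Clause 3, so it falls with Clause 3. Clause 7 merely fixes the waiver condition for Clause 3; with Clause 3 gone it has nothing to operate on and falls away. Under the severability clause in Clause 9, the remaining provisions continue in force. The provisions still in force are Clause 1, Clause 2, Clause 4, Clause 6, Clause 8, and Clause 9.

1, 2, 4, 6, 8, 9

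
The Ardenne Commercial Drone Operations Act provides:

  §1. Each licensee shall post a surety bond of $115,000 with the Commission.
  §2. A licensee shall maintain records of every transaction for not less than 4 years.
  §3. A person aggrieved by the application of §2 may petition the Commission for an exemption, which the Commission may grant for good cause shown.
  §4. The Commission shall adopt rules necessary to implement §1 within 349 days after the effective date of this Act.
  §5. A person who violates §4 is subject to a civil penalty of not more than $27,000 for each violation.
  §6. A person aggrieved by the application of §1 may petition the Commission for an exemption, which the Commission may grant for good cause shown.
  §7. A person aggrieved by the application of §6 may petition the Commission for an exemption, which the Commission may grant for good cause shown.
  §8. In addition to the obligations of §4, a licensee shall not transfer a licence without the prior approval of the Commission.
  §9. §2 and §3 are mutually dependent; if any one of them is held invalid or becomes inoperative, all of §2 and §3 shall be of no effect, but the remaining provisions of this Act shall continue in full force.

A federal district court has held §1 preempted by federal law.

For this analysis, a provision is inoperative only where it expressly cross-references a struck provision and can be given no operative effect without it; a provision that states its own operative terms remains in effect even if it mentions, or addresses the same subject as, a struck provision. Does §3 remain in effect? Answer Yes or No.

Yes

§1 is struck. The only function of §4 is the rulemaking mandate for §1, so it cannot stand once §1 is removed. §6 merely fixes the exemption procedure for §1; with §1 gone it has nothing to operate on and falls away. §5 operates only by reference to §4, so it falls with §4. §7 operates only by reference to §6, so it falls with §6. §8 mentions §4 but its own obligation stands independently of §4, so §8 is not affected. §9 ties §2 and §3 together, but none of those is affected here; the remaining provisions continue in force under §9. That leaves §2, §3, §8, and §9 in effect. §3 is among the surviving provisions, so the answer is yes.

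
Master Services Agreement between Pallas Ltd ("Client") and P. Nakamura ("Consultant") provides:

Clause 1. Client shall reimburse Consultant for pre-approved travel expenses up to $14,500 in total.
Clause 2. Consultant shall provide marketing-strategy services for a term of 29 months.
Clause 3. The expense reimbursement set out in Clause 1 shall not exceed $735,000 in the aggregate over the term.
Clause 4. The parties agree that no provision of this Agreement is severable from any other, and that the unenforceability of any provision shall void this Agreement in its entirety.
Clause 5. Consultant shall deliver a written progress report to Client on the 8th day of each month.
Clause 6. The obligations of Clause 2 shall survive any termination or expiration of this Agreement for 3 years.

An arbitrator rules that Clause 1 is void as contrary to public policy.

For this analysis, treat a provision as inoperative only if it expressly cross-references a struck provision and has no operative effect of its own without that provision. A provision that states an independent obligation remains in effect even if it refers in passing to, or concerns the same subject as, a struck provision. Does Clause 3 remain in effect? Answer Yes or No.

Clause 1 is struck. Clause 3 does nothing except set the aggregate cap on the expense reimbursement by reference to Clause 1; with Clause 1 gone it has no independent effect and is inoperative. Clause 4 provides that the Agreement is not severable, so the invalidity of any one provision voids the entire Agreement. No provision of the Agreement survives. Clause 3 is among the inoperative provisions, so the answer is no.

No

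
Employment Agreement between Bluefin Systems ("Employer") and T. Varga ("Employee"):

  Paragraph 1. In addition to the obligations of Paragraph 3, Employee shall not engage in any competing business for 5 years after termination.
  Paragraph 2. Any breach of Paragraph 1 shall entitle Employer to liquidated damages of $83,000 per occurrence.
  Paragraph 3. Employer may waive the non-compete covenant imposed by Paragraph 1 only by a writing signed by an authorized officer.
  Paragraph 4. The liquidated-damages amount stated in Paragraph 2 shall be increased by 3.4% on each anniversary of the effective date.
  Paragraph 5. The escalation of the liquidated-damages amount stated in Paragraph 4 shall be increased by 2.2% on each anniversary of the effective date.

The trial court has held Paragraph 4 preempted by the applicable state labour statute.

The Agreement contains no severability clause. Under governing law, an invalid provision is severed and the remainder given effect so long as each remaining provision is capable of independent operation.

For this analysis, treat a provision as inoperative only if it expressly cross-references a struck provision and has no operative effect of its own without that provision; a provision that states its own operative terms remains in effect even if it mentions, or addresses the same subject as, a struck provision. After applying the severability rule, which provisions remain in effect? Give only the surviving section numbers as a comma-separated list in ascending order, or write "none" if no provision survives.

Paragraph 4 is struck. Paragraph 5 operates only by reference to Paragraph 4, so it falls with Paragraph 4. With no severability clause, the stated default rule severs what cannot stand and enforces each remaining provision that can operate on its own. That leaves Paragraph 1, Paragraph 2, and Paragraph 3 in effect.

1, 2, 3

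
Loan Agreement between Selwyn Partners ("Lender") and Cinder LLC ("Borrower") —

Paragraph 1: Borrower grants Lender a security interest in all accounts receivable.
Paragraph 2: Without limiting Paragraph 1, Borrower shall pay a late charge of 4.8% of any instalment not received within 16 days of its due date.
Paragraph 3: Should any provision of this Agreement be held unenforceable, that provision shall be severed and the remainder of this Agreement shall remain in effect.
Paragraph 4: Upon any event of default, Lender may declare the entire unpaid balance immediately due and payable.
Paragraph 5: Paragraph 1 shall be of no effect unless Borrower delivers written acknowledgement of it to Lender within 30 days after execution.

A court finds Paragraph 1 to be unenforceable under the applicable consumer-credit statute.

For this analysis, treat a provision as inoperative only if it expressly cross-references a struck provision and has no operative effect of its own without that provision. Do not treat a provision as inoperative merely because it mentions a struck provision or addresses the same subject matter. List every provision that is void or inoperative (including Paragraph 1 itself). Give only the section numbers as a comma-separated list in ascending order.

Paragraph 1 is struck. Paragraph 5 operates only by reference to Paragraph 1, so it falls with Paragraph 1. Although Paragraph 2 refers to Paragraph 1, its operative terms do not depend on Paragraph 1, so it remains in effect. Under the severability clause in Paragraph 3, the remaining provisions continue in force. That leaves Paragraph 2, Paragraph 3, and Paragraph 4 in effect.

1, 5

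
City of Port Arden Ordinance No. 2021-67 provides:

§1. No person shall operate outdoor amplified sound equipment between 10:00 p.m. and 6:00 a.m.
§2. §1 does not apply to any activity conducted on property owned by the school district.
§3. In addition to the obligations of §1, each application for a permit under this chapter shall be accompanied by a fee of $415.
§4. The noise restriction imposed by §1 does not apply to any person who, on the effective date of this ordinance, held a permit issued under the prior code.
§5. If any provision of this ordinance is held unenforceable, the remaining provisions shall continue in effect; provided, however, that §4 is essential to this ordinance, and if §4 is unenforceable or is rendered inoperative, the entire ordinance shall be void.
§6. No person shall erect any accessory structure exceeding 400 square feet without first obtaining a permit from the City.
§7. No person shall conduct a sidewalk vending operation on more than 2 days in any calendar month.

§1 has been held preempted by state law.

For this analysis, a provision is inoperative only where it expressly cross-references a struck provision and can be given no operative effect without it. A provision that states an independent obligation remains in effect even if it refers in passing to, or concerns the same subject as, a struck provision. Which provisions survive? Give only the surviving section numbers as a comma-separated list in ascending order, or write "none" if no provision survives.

none

§1 is struck. §2 merely fixes the public-property exemption from §1; with §1 gone it has nothing to operate on and falls away. The only function of §4 is the grandfather exemption from §1, so it cannot stand once §1 is removed. §5 makes §4 an essential term, and §4 has been rendered inoperative by the cascade; under §5, the entire ordinance is therefore void. No provision of the ordinance survives.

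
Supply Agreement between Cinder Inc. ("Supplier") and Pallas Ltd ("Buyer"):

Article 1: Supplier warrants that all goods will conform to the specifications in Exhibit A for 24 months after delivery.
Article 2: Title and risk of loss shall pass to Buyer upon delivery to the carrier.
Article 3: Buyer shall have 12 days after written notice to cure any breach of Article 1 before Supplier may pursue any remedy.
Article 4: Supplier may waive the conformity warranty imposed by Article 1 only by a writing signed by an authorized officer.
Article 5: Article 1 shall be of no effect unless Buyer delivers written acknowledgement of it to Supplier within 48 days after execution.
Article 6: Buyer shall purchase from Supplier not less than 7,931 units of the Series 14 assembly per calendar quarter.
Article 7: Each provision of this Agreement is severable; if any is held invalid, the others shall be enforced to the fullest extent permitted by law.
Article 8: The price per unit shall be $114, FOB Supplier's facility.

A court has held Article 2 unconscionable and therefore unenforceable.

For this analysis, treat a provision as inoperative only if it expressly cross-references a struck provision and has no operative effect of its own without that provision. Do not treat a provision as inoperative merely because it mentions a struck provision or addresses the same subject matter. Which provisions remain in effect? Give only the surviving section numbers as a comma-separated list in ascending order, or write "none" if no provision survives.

Article 2 is struck. Nothing else in the Agreement is defined by reference to Article 2. Article 7 is a severability clause and preserves every provision that can still be given independent effect. That leaves Article 1, Article 3, Article 4, Article 5, Article 6, Article 7, and Article 8 in effect.

1, 3, 4, 5, 6, 7, 8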